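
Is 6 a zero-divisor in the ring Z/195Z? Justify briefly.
gcd(6, 195) = 3 > 1, so 6 is not a unit in Z/195Z. In Z/nZ every nonzero non-unit is a zero-divisor: explicitly, take b = 195/gcd = 65 ≠ 0 (mod 195); then 6·65 = 390 = 2·195, i.e. 6·65 ≡ 0 (mod 195). So 6 is a zero-divisor.

Final answer: YES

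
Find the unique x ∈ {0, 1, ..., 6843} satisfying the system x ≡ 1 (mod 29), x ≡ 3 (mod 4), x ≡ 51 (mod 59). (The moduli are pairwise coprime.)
The moduli 29, 4, 59 are pairwise coprime, so by the CRT there is a unique solution mod 29·4·59 = 6844.
Solve by successive substitution. Start with x ≡ 1 (mod 29).
  Combine with x ≡ 3 (mod 4): write x = 1 + 29·t and require 1 + 29·t ≡ 3 (mod 4), i.e. 29·t ≡ 3 − 1 ≡ 2 (mod 4). Since 29^(−1) ≡ 1 (mod 4) (29 ≡ 1 (mod 4)), t ≡ 1·2 ≡ 2 (mod 4). So x ≡ 1 + 29·2 = 59 (mod 116).
  Combine with x ≡ 51 (mod 59): write x = 59 + 116·t and require 59 + 116·t ≡ 51 (mod 59), i.e. 116·t ≡ 51 − 59 ≡ 51 (mod 59). Since 116^(−1) ≡ 29 (mod 59) (116 ≡ 57 (mod 59)), t ≡ 29·51 ≡ 4 (mod 59). So x ≡ 59 + 116·4 = 523 (mod 6844).
Unique solution in [0, 6844): x = 523.

Final answer: x ≡ 523 (mod 6844); the representative in [0, 6844) is 523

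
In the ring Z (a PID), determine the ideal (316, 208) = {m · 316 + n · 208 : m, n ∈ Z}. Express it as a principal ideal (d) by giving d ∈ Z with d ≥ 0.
(316, 208) = (4); d = 4

In the PID Z, (a, b) is generated by gcd(a, b). Compute gcd(316, 208) with the extended Euclidean algorithm, tracking rows (r, s, t) with s·316 + t·208 = r:
  row A: (316, 1, 0)   [1·316 + 0·208 = 316]
  row B: (208, 0, 1)   [0·316 + 1·208 = 208]
  316 = 1·208 + 108   → row C = row A − 1·row B = (108, 1, −1)   [check: 1·316 − 1·208 = 108]
  208 = 1·108 + 100   → row D = row B − 1·row C = (100, −1, 2)   [check: −1·316 + 2·208 = 100]
  108 = 1·100 + 8   → row E = row C − 1·row D = (8, 2, −3)   [check: 2·316 − 3·208 = 8]
  100 = 12·8 + 4   → row F = row D − 12·row E = (4, −25, 38)   [check: −25·316 + 38·208 = 4]
  8 = 2·4 + 0   → remainder 0, stop. gcd = 4 (last nonzero row F).
So gcd(316, 208) = 4, with Bézout identity −25·316 + 38·208 = 4. Containment (⊇): the Bézout identity exhibits 4 as an element of (316, 208), giving (4) ⊆ (316, 208). Containment (⊆): since 4 | 316 and 4 | 208 (316 = 4·79, 208 = 4·52), every Z-linear combination of 316 and 208 is divisible by 4, so (316, 208) ⊆ (4). Therefore (316, 208) = (4), d = 4.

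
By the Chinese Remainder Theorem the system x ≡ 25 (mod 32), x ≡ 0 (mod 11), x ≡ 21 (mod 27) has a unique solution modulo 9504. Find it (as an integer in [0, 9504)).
x ≡ 2937 (mod 9504); the representative in [0, 9504) is 2937

The moduli 32, 11, 27 are pairwise coprime, so by the CRT there is a unique solution mod 32·11·27 = 9504.
Solve by successive substitution. Start with x ≡ 25 (mod 32).
  Combine with x ≡ 0 (mod 11): write x = 25 + 32·t and require 25 + 32·t ≡ 0 (mod 11), i.e. 32·t ≡ 0 − 25 ≡ 8 (mod 11). Since 32^(−1) ≡ 10 (mod 11) (32 ≡ 10 (mod 11)), t ≡ 10·8 ≡ 3 (mod 11). So x ≡ 25 + 32·3 = 121 (mod 352).
  Combine with x ≡ 21 (mod 27): write x = 121 + 352·t and require 121 + 352·t ≡ 21 (mod 27), i.e. 352·t ≡ 21 − 121 ≡ 8 (mod 27). Since 352^(−1) ≡ 1 (mod 27) (352 ≡ 1 (mod 27)), t ≡ 1·8 ≡ 8 (mod 27). So x ≡ 121 + 352·8 = 2937 (mod 9504).
Unique solution in [0, 9504): x = 2937.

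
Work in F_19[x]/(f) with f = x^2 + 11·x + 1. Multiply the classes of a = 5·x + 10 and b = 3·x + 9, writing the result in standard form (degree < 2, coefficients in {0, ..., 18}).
a · b ≡ 5·x + 18 (mod f(x))

Multiply as integer polynomials: a · b = 15·x^2 + 75·x + 90. Reducing coefficients mod 19: a · b ≡ 15·x^2 + 18·x + 14. Now divide by f(x) = x^2 + 11·x + 1 in F_19[x], eliminating the leading term at each step:
  leading term 15·x^2: subtract (15)·f(x) = 15·x^2 + 13·x + 15, leaving 5·x + 18 (coefficients mod 19)
The degree is now < 2, so this is the remainder. Hence a · b ≡ 5·x + 18 in F_19[x]/(f).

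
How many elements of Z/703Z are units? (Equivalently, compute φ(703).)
An element a ∈ Z/703Z is a unit iff gcd(a, 703) = 1, so the number of units is φ(703). φ is multiplicative, with φ(p^e) = p^e − p^(e−1). Factorise 703 = 19 · 37. Then
  φ(703) = (19 − 1) · (37 − 1) = 18 · 36 = 648.

Final answer: Z/703Z has φ(703) = 648 units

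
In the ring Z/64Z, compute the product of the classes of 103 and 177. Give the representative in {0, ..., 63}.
Reduce the factors first: 103 ≡ 39, 177 ≡ 49 (mod 64), so 103 · 177 ≡ 39 · 49 (mod 64). 39 · 49 = 1911. Dividing by 64: 1911 = 29·64 + 55. So (103 · 177) mod 64 = 55.

Final answer: 55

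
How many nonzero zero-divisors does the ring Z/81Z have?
Z/81Z has 26 nonzero zero-divisors

In Z/81Z each nonzero element is either a unit (gcd with 81 is 1) or a zero-divisor (gcd > 1). The number of units is φ(81): factorise 81 = 3^4, so φ(81) = (3^4 − 3^3) = 54 = 54. The nonzero elements number 81 − 1 = 80. Hence the nonzero zero-divisors number 80 − 54 = 26.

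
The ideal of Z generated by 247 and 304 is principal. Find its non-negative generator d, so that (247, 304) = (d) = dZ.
(247, 304) = (19); d = 19

In the PID Z, (a, b) is generated by gcd(a, b). Compute gcd(304, 247) with the extended Euclidean algorithm, tracking rows (r, s, t) with s·304 + t·247 = r:
  row A: (304, 1, 0)   [1·304 + 0·247 = 304]
  row B: (247, 0, 1)   [0·304 + 1·247 = 247]
  304 = 1·247 + 57   → row C = row A − 1·row B = (57, 1, −1)   [check: 1·304 − 1·247 = 57]
  247 = 4·57 + 19   → row D = row B − 4·row C = (19, −4, 5)   [check: −4·304 + 5·247 = 19]
  57 = 3·19 + 0   → remainder 0, stop. gcd = 19 (last nonzero row D).
So gcd(247, 304) = 19, with Bézout identity −4·304 + 5·247 = 19. Containment (⊇): the Bézout identity exhibits 19 as an element of (247, 304), giving (19) ⊆ (247, 304). Containment (⊆): since 19 | 247 and 19 | 304 (247 = 19·13, 304 = 19·16), every Z-linear combination of 247 and 304 is divisible by 19, so (247, 304) ⊆ (19). Therefore (247, 304) = (19), d = 19.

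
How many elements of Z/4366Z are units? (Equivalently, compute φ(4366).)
Z/4366Z has φ(4366) = 2088 units

An element a ∈ Z/4366Z is a unit iff gcd(a, 4366) = 1, so the number of units is φ(4366). φ is multiplicative, with φ(p^e) = p^e − p^(e−1). Factorise 4366 = 2 · 37 · 59. Then
  φ(4366) = (2 − 1) · (37 − 1) · (59 − 1) = 1 · 36 · 58 = 2088.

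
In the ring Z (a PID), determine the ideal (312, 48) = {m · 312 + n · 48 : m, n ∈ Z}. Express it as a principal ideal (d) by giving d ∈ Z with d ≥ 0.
(312, 48) = (24); d = 24

In the PID Z, (a, b) is generated by gcd(a, b). Compute gcd(312, 48) with the extended Euclidean algorithm, tracking rows (r, s, t) with s·312 + t·48 = r:
  row A: (312, 1, 0)   [1·312 + 0·48 = 312]
  row B: (48, 0, 1)   [0·312 + 1·48 = 48]
  312 = 6·48 + 24   → row C = row A − 6·row B = (24, 1, −6)   [check: 1·312 − 6·48 = 24]
  48 = 2·24 + 0   → remainder 0, stop. gcd = 24 (last nonzero row C).
So gcd(312, 48) = 24, with Bézout identity 1·312 − 6·48 = 24. Containment (⊇): the Bézout identity exhibits 24 as an element of (312, 48), giving (24) ⊆ (312, 48). Containment (⊆): since 24 | 312 and 24 | 48 (312 = 24·13, 48 = 24·2), every Z-linear combination of 312 and 48 is divisible by 24, so (312, 48) ⊆ (24). Therefore (312, 48) = (24), d = 24.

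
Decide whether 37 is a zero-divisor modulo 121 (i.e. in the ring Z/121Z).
NO

gcd(37, 121) = 1, so 37 is a unit in Z/121Z (it has a multiplicative inverse). A unit cannot be a zero-divisor: if 37·b ≡ 0 then multiplying both sides by 37^(−1) gives b ≡ 0. So 37 is not a zero-divisor.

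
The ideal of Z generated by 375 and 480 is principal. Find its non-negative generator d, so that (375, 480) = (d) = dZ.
In the PID Z, (a, b) is generated by gcd(a, b). Compute gcd(480, 375) with the extended Euclidean algorithm, tracking rows (r, s, t) with s·480 + t·375 = r:
  row A: (480, 1, 0)   [1·480 + 0·375 = 480]
  row B: (375, 0, 1)   [0·480 + 1·375 = 375]
  480 = 1·375 + 105   → row C = row A − 1·row B = (105, 1, −1)   [check: 1·480 − 1·375 = 105]
  375 = 3·105 + 60   → row D = row B − 3·row C = (60, −3, 4)   [check: −3·480 + 4·375 = 60]
  105 = 1·60 + 45   → row E = row C − 1·row D = (45, 4, −5)   [check: 4·480 − 5·375 = 45]
  60 = 1·45 + 15   → row F = row D − 1·row E = (15, −7, 9)   [check: −7·480 + 9·375 = 15]
  45 = 3·15 + 0   → remainder 0, stop. gcd = 15 (last nonzero row F).
So gcd(375, 480) = 15, with Bézout identity −7·480 + 9·375 = 15. Containment (⊇): the Bézout identity exhibits 15 as an element of (375, 480), giving (15) ⊆ (375, 480). Containment (⊆): since 15 | 375 and 15 | 480 (375 = 15·25, 480 = 15·32), every Z-linear combination of 375 and 480 is divisible by 15, so (375, 480) ⊆ (15). Therefore (375, 480) = (15), d = 15.

Final answer: (375, 480) = (15); d = 15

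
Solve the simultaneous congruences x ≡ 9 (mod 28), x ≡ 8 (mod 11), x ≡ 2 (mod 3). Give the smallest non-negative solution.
The moduli 28, 11, 3 are pairwise coprime, so by the CRT there is a unique solution mod 28·11·3 = 924.
Solve by successive substitution. Start with x ≡ 9 (mod 28).
  Combine with x ≡ 8 (mod 11): write x = 9 + 28·t and require 9 + 28·t ≡ 8 (mod 11), i.e. 28·t ≡ 8 − 9 ≡ 10 (mod 11). Since 28^(−1) ≡ 2 (mod 11) (28 ≡ 6 (mod 11)), t ≡ 2·10 ≡ 9 (mod 11). So x ≡ 9 + 28·9 = 261 (mod 308).
  Combine with x ≡ 2 (mod 3): write x = 261 + 308·t and require 261 + 308·t ≡ 2 (mod 3), i.e. 308·t ≡ 2 − 261 ≡ 2 (mod 3). Since 308^(−1) ≡ 2 (mod 3) (308 ≡ 2 (mod 3)), t ≡ 2·2 ≡ 1 (mod 3). So x ≡ 261 + 308·1 = 569 (mod 924).
Unique solution in [0, 924): x = 569.

Final answer: x ≡ 569 (mod 924); the representative in [0, 924) is 569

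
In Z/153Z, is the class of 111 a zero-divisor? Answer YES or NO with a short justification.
YES

gcd(111, 153) = 3 > 1, so 111 is not a unit in Z/153Z. In Z/nZ every nonzero non-unit is a zero-divisor: explicitly, take b = 153/gcd = 51 ≠ 0 (mod 153); then 111·51 = 5661 = 37·153, i.e. 111·51 ≡ 0 (mod 153). So 111 is a zero-divisor.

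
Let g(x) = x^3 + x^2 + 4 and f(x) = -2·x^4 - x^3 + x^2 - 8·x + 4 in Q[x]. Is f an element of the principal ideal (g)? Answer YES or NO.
In Q[x] the ideal (g) consists of all multiples of g, so f ∈ (g) iff g | f, i.e. iff the remainder of f on division by g is 0. Divide f by g (g is monic, so eliminate the leading term of the running remainder at each step):
  leading term -2·x^4: subtract (-2·x)·g(x) = -2·x^4 - 2·x^3 - 8·x, leaving x^3 + x^2 + 4
  leading term x^3: subtract (1)·g(x) = x^3 + x^2 + 4, leaving 0
The remainder is 0, so f(x) = g(x) · h(x) with h(x) = 1 - 2·x. Hence g | f, i.e. f ∈ (g).

Final answer: YES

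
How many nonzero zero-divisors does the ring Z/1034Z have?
Z/1034Z has 573 nonzero zero-divisors

In Z/1034Z each nonzero element is either a unit (gcd with 1034 is 1) or a zero-divisor (gcd > 1). The number of units is φ(1034): factorise 1034 = 2 · 11 · 47, so φ(1034) = (2 − 1) · (11 − 1) · (47 − 1) = 1 · 10 · 46 = 460. The nonzero elements number 1034 − 1 = 1033. Hence the nonzero zero-divisors number 1033 − 460 = 573.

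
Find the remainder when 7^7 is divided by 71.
14

Use repeated squaring. Binary(7) = 111. Walk through the bits of the exponent 7 left-to-right: at each bit after the leading one, square the running value, then multiply by 7 if the bit is 1 (always reducing mod 71):
  bit 1 = 1 (leading): start with 7.
  bit 2 = 1: square 7^2 = 49; bit is 1, so multiply 49·7 = 343 ≡ 59 (mod 71).
  bit 3 = 1: square 59^2 = 3481 ≡ 2; bit is 1, so multiply 2·7 = 14 (mod 71).
Final value: 7^7 ≡ 14 (mod 71).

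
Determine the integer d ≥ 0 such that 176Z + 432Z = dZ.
(176, 432) = (16); d = 16

In the PID Z, (a, b) is generated by gcd(a, b). Compute gcd(432, 176) with the extended Euclidean algorithm, tracking rows (r, s, t) with s·432 + t·176 = r:
  row A: (432, 1, 0)   [1·432 + 0·176 = 432]
  row B: (176, 0, 1)   [0·432 + 1·176 = 176]
  432 = 2·176 + 80   → row C = row A − 2·row B = (80, 1, −2)   [check: 1·432 − 2·176 = 80]
  176 = 2·80 + 16   → row D = row B − 2·row C = (16, −2, 5)   [check: −2·432 + 5·176 = 16]
  80 = 5·16 + 0   → remainder 0, stop. gcd = 16 (last nonzero row D).
So gcd(176, 432) = 16, with Bézout identity −2·432 + 5·176 = 16. Containment (⊇): the Bézout identity exhibits 16 as an element of (176, 432), giving (16) ⊆ (176, 432). Containment (⊆): since 16 | 176 and 16 | 432 (176 = 16·11, 432 = 16·27), every Z-linear combination of 176 and 432 is divisible by 16, so (176, 432) ⊆ (16). Therefore (176, 432) = (16), d = 16.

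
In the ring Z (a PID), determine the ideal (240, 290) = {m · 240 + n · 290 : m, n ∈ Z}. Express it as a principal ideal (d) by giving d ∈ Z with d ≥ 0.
In the PID Z, (a, b) is generated by gcd(a, b). Compute gcd(290, 240) with the extended Euclidean algorithm, tracking rows (r, s, t) with s·290 + t·240 = r:
  row A: (290, 1, 0)   [1·290 + 0·240 = 290]
  row B: (240, 0, 1)   [0·290 + 1·240 = 240]
  290 = 1·240 + 50   → row C = row A − 1·row B = (50, 1, −1)   [check: 1·290 − 1·240 = 50]
  240 = 4·50 + 40   → row D = row B − 4·row C = (40, −4, 5)   [check: −4·290 + 5·240 = 40]
  50 = 1·40 + 10   → row E = row C − 1·row D = (10, 5, −6)   [check: 5·290 − 6·240 = 10]
  40 = 4·10 + 0   → remainder 0, stop. gcd = 10 (last nonzero row E).
So gcd(240, 290) = 10, with Bézout identity 5·290 − 6·240 = 10. Containment (⊇): the Bézout identity exhibits 10 as an element of (240, 290), giving (10) ⊆ (240, 290). Containment (⊆): since 10 | 240 and 10 | 290 (240 = 10·24, 290 = 10·29), every Z-linear combination of 240 and 290 is divisible by 10, so (240, 290) ⊆ (10). Therefore (240, 290) = (10), d = 10.

Final answer: (240, 290) = (10); d = 10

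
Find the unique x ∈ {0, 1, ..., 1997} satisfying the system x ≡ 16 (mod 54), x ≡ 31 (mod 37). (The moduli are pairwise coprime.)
x ≡ 1474 (mod 1998); the representative in [0, 1998) is 1474

The moduli 54, 37 are pairwise coprime, so by the CRT there is a unique solution mod 54·37 = 1998.
Solve by successive substitution. Start with x ≡ 16 (mod 54).
  Combine with x ≡ 31 (mod 37): write x = 16 + 54·t and require 16 + 54·t ≡ 31 (mod 37), i.e. 54·t ≡ 31 − 16 ≡ 15 (mod 37). Since 54^(−1) ≡ 24 (mod 37) (54 ≡ 17 (mod 37)), t ≡ 24·15 ≡ 27 (mod 37). So x ≡ 16 + 54·27 = 1474 (mod 1998).
Unique solution in [0, 1998): x = 1474.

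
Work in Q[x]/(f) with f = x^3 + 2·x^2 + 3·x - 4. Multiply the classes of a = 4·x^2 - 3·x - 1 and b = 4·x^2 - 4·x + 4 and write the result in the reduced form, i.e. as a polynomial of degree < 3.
a · b ≡ 96·x^2 + 236·x - 244 (mod f(x))

First multiply in Q[x] without reducing: a · b = 16·x^4 - 28·x^3 + 24·x^2 - 8·x - 4. Now divide by f(x) = x^3 + 2·x^2 + 3·x - 4, eliminating the leading term at each step:
  leading term 16·x^4: subtract (16·x)·f(x) = 16·x^4 + 32·x^3 + 48·x^2 - 64·x, leaving -60·x^3 - 24·x^2 + 56·x - 4
  leading term -60·x^3: subtract (-60)·f(x) = -60·x^3 - 120·x^2 - 180·x + 240, leaving 96·x^2 + 236·x - 244
The degree is now < 3, so this is the remainder. Hence a · b ≡ 96·x^2 + 236·x - 244 in Q[x]/(f).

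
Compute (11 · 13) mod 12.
11

Reduce the factors first: 13 ≡ 1 (mod 12), so 11 · 13 ≡ 11 · 1 (mod 12). 11 · 1 = 11. Dividing by 12: 11 = 0·12 + 11. So (11 · 13) mod 12 = 11.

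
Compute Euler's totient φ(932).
φ is multiplicative, with φ(p^e) = p^e − p^(e−1). Factorise 932 = 2^2 · 233. Then
  φ(932) = (2^2 − 2^1) · (233 − 1) = 2 · 232 = 464.

Final answer: φ(932) = 464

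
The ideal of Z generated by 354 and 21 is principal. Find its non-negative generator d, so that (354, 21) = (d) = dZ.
(354, 21) = (3); d = 3

In the PID Z, (a, b) is generated by gcd(a, b). Compute gcd(354, 21) with the extended Euclidean algorithm, tracking rows (r, s, t) with s·354 + t·21 = r:
  row A: (354, 1, 0)   [1·354 + 0·21 = 354]
  row B: (21, 0, 1)   [0·354 + 1·21 = 21]
  354 = 16·21 + 18   → row C = row A − 16·row B = (18, 1, −16)   [check: 1·354 − 16·21 = 18]
  21 = 1·18 + 3   → row D = row B − 1·row C = (3, −1, 17)   [check: −1·354 + 17·21 = 3]
  18 = 6·3 + 0   → remainder 0, stop. gcd = 3 (last nonzero row D).
So gcd(354, 21) = 3, with Bézout identity −1·354 + 17·21 = 3. Containment (⊇): the Bézout identity exhibits 3 as an element of (354, 21), giving (3) ⊆ (354, 21). Containment (⊆): since 3 | 354 and 3 | 21 (354 = 3·118, 21 = 3·7), every Z-linear combination of 354 and 21 is divisible by 3, so (354, 21) ⊆ (3). Therefore (354, 21) = (3), d = 3.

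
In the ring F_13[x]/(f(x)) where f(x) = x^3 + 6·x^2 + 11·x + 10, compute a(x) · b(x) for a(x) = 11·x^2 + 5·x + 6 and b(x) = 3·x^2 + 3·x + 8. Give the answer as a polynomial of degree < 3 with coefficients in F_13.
Multiply as integer polynomials: a · b = 33·x^4 + 48·x^3 + 121·x^2 + 58·x + 48. Reducing coefficients mod 13: a · b ≡ 7·x^4 + 9·x^3 + 4·x^2 + 6·x + 9. Now divide by f(x) = x^3 + 6·x^2 + 11·x + 10 in F_13[x], eliminating the leading term at each step:
  leading term 7·x^4: subtract (7·x)·f(x) = 7·x^4 + 3·x^3 + 12·x^2 + 5·x, leaving 6·x^3 + 5·x^2 + x + 9 (coefficients mod 13)
  leading term 6·x^3: subtract (6)·f(x) = 6·x^3 + 10·x^2 + x + 8, leaving 8·x^2 + 1 (coefficients mod 13)
The degree is now < 3, so this is the remainder. Hence a · b ≡ 8·x^2 + 1 in F_13[x]/(f).

Final answer: a · b ≡ 8·x^2 + 1 (mod f(x))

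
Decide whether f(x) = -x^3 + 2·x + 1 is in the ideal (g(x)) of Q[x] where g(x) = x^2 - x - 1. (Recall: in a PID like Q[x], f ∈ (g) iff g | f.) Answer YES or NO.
In Q[x] the ideal (g) consists of all multiples of g, so f ∈ (g) iff g | f, i.e. iff the remainder of f on division by g is 0. Divide f by g (g is monic, so eliminate the leading term of the running remainder at each step):
  leading term -x^3: subtract (-x)·g(x) = -x^3 + x^2 + x, leaving -x^2 + x + 1
  leading term -x^2: subtract (-1)·g(x) = -x^2 + x + 1, leaving 0
The remainder is 0, so f(x) = g(x) · h(x) with h(x) = -x - 1. Hence g | f, i.e. f ∈ (g).

Final answer: YES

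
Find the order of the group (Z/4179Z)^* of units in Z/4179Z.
(Z/4179Z)^* consists of the classes a with gcd(a, 4179) = 1, so its order is φ(4179). φ is multiplicative, with φ(p^e) = p^e − p^(e−1). Factorise 4179 = 3 · 7 · 199. Then
  φ(4179) = (3 − 1) · (7 − 1) · (199 − 1) = 2 · 6 · 198 = 2376.
Thus |(Z/4179Z)^*| = 2376.

Final answer: |(Z/4179Z)^*| = 2376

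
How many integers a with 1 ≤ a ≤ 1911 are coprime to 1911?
The number of a ∈ {1, ..., 1911} with gcd(a, 1911) = 1 is by definition Euler's totient φ(1911). φ is multiplicative, with φ(p^e) = p^e − p^(e−1). Factorise 1911 = 3 · 7^2 · 13. Then
  φ(1911) = (3 − 1) · (7^2 − 7^1) · (13 − 1) = 2 · 42 · 12 = 1008.
So there are 1008 such integers.

Final answer: 1008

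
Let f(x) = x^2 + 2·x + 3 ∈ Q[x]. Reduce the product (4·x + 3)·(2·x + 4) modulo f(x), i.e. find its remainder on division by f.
a · b ≡ 6·x - 12 (mod f(x))

First multiply in Q[x] without reducing: a · b = 8·x^2 + 22·x + 12. Now divide by f(x) = x^2 + 2·x + 3, eliminating the leading term at each step:
  leading term 8·x^2: subtract (8)·f(x) = 8·x^2 + 16·x + 24, leaving 6·x - 12
The degree is now < 2, so this is the remainder. Hence a · b ≡ 6·x - 12 in Q[x]/(f).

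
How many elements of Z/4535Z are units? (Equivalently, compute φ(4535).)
Z/4535Z has φ(4535) = 3624 units

An element a ∈ Z/4535Z is a unit iff gcd(a, 4535) = 1, so the number of units is φ(4535). φ is multiplicative, with φ(p^e) = p^e − p^(e−1). Factorise 4535 = 5 · 907. Then
  φ(4535) = (5 − 1) · (907 − 1) = 4 · 906 = 3624.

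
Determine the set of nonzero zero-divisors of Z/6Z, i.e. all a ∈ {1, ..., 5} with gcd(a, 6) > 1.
nonzero zero-divisors of Z/6Z = {2, 3, 4}

An element a ∈ Z/6Z (with a ≠ 0) is a zero-divisor iff gcd(a, 6) > 1 (because a is a unit precisely when gcd(a, n) = 1, and in Z/nZ every nonzero, non-unit element is a zero-divisor). Scan a = 1, ..., 5 and keep those with gcd(a, 6) > 1:
  gcd(2, 6) = 2, gcd(3, 6) = 3, gcd(4, 6) = 2.
All other a ∈ {1, ..., 5} have gcd(a, 6) = 1 and are units. So the nonzero zero-divisors are exactly the 3 values of a appearing in this scan.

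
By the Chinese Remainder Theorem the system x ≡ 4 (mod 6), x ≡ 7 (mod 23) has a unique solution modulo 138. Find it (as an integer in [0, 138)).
x ≡ 76 (mod 138); the representative in [0, 138) is 76

The moduli 6, 23 are pairwise coprime, so by the CRT there is a unique solution mod 6·23 = 138.
Solve by successive substitution. Start with x ≡ 4 (mod 6).
  Combine with x ≡ 7 (mod 23): write x = 4 + 6·t and require 4 + 6·t ≡ 7 (mod 23), i.e. 6·t ≡ 7 − 4 ≡ 3 (mod 23). Since 6^(−1) ≡ 4 (mod 23), t ≡ 4·3 ≡ 12 (mod 23). So x ≡ 4 + 6·12 = 76 (mod 138).
Unique solution in [0, 138): x = 76.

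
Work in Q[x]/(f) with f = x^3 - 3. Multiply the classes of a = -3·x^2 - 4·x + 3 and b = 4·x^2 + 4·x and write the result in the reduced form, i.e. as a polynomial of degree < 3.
a · b ≡ -4·x^2 - 24·x - 84 (mod f(x))

First multiply in Q[x] without reducing: a · b = -12·x^4 - 28·x^3 - 4·x^2 + 12·x. Now divide by f(x) = x^3 - 3, eliminating the leading term at each step:
  leading term -12·x^4: subtract (-12·x)·f(x) = -12·x^4 + 36·x, leaving -28·x^3 - 4·x^2 - 24·x
  leading term -28·x^3: subtract (-28)·f(x) = 84 - 28·x^3, leaving -4·x^2 - 24·x - 84
The degree is now < 3, so this is the remainder. Hence a · b ≡ -4·x^2 - 24·x - 84 in Q[x]/(f).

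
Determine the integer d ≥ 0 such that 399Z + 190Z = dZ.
(399, 190) = (19); d = 19

In the PID Z, (a, b) is generated by gcd(a, b). Compute gcd(399, 190) with the extended Euclidean algorithm, tracking rows (r, s, t) with s·399 + t·190 = r:
  row A: (399, 1, 0)   [1·399 + 0·190 = 399]
  row B: (190, 0, 1)   [0·399 + 1·190 = 190]
  399 = 2·190 + 19   → row C = row A − 2·row B = (19, 1, −2)   [check: 1·399 − 2·190 = 19]
  190 = 10·19 + 0   → remainder 0, stop. gcd = 19 (last nonzero row C).
So gcd(399, 190) = 19, with Bézout identity 1·399 − 2·190 = 19. Containment (⊇): the Bézout identity exhibits 19 as an element of (399, 190), giving (19) ⊆ (399, 190). Containment (⊆): since 19 | 399 and 19 | 190 (399 = 19·21, 190 = 19·10), every Z-linear combination of 399 and 190 is divisible by 19, so (399, 190) ⊆ (19). Therefore (399, 190) = (19), d = 19.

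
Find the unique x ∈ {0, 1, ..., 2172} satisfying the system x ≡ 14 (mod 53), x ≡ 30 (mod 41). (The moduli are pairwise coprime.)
The moduli 53, 41 are pairwise coprime, so by the CRT there is a unique solution mod 53·41 = 2173.
Solve by successive substitution. Start with x ≡ 14 (mod 53).
  Combine with x ≡ 30 (mod 41): write x = 14 + 53·t and require 14 + 53·t ≡ 30 (mod 41), i.e. 53·t ≡ 30 − 14 ≡ 16 (mod 41). Since 53^(−1) ≡ 24 (mod 41) (53 ≡ 12 (mod 41)), t ≡ 24·16 ≡ 15 (mod 41). So x ≡ 14 + 53·15 = 809 (mod 2173).
Unique solution in [0, 2173): x = 809.

Final answer: x ≡ 809 (mod 2173); the representative in [0, 2173) is 809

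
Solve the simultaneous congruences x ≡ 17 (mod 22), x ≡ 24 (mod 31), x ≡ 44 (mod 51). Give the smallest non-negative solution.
The moduli 22, 31, 51 are pairwise coprime, so by the CRT there is a unique solution mod 22·31·51 = 34782.
Solve by successive substitution. Start with x ≡ 17 (mod 22).
  Combine with x ≡ 24 (mod 31): write x = 17 + 22·t and require 17 + 22·t ≡ 24 (mod 31), i.e. 22·t ≡ 24 − 17 ≡ 7 (mod 31). Since 22^(−1) ≡ 24 (mod 31), t ≡ 24·7 ≡ 13 (mod 31). So x ≡ 17 + 22·13 = 303 (mod 682).
  Combine with x ≡ 44 (mod 51): write x = 303 + 682·t and require 303 + 682·t ≡ 44 (mod 51), i.e. 682·t ≡ 44 − 303 ≡ 47 (mod 51). Since 682^(−1) ≡ 43 (mod 51) (682 ≡ 19 (mod 51)), t ≡ 43·47 ≡ 32 (mod 51). So x ≡ 303 + 682·32 = 22127 (mod 34782).
Unique solution in [0, 34782): x = 22127.

Final answer: x ≡ 22127 (mod 34782); the representative in [0, 34782) is 22127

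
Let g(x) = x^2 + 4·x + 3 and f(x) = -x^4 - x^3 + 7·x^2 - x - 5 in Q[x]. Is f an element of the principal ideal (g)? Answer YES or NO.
NO

In Q[x] the ideal (g) consists of all multiples of g, so f ∈ (g) iff g | f, i.e. iff the remainder of f on division by g is 0. Divide f by g (g is monic, so eliminate the leading term of the running remainder at each step):
  leading term -x^4: subtract (-x^2)·g(x) = -x^4 - 4·x^3 - 3·x^2, leaving 3·x^3 + 10·x^2 - x - 5
  leading term 3·x^3: subtract (3·x)·g(x) = 3·x^3 + 12·x^2 + 9·x, leaving -2·x^2 - 10·x - 5
  leading term -2·x^2: subtract (-2)·g(x) = -2·x^2 - 8·x - 6, leaving 1 - 2·x
The remainder r(x) = 1 - 2·x ≠ 0 (and deg r < deg g), so g ∤ f, i.e. f ∉ (g).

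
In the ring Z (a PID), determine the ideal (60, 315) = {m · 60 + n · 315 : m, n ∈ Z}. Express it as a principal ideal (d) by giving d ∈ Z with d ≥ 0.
In the PID Z, (a, b) is generated by gcd(a, b). Compute gcd(315, 60) with the extended Euclidean algorithm, tracking rows (r, s, t) with s·315 + t·60 = r:
  row A: (315, 1, 0)   [1·315 + 0·60 = 315]
  row B: (60, 0, 1)   [0·315 + 1·60 = 60]
  315 = 5·60 + 15   → row C = row A − 5·row B = (15, 1, −5)   [check: 1·315 − 5·60 = 15]
  60 = 4·15 + 0   → remainder 0, stop. gcd = 15 (last nonzero row C).
So gcd(60, 315) = 15, with Bézout identity 1·315 − 5·60 = 15. Containment (⊇): the Bézout identity exhibits 15 as an element of (60, 315), giving (15) ⊆ (60, 315). Containment (⊆): since 15 | 60 and 15 | 315 (60 = 15·4, 315 = 15·21), every Z-linear combination of 60 and 315 is divisible by 15, so (60, 315) ⊆ (15). Therefore (60, 315) = (15), d = 15.

Final answer: (60, 315) = (15); d = 15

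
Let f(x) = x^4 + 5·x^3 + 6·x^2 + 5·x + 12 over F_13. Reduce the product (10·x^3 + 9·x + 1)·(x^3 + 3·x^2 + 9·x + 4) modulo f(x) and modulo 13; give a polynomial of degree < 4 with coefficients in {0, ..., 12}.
a · b ≡ 2·x^3 + 10·x^2 + 6·x (mod f(x))

Multiply as integer polynomials: a · b = 10·x^6 + 30·x^5 + 99·x^4 + 68·x^3 + 84·x^2 + 45·x + 4. Reducing coefficients mod 13: a · b ≡ 10·x^6 + 4·x^5 + 8·x^4 + 3·x^3 + 6·x^2 + 6·x + 4. Now divide by f(x) = x^4 + 5·x^3 + 6·x^2 + 5·x + 12 in F_13[x], eliminating the leading term at each step:
  leading term 10·x^6: subtract (10·x^2)·f(x) = 10·x^6 + 11·x^5 + 8·x^4 + 11·x^3 + 3·x^2, leaving 6·x^5 + 5·x^3 + 3·x^2 + 6·x + 4 (coefficients mod 13)
  leading term 6·x^5: subtract (6·x)·f(x) = 6·x^5 + 4·x^4 + 10·x^3 + 4·x^2 + 7·x, leaving 9·x^4 + 8·x^3 + 12·x^2 + 12·x + 4 (coefficients mod 13)
  leading term 9·x^4: subtract (9)·f(x) = 9·x^4 + 6·x^3 + 2·x^2 + 6·x + 4, leaving 2·x^3 + 10·x^2 + 6·x (coefficients mod 13)
The degree is now < 4, so this is the remainder. Hence a · b ≡ 2·x^3 + 10·x^2 + 6·x in F_13[x]/(f).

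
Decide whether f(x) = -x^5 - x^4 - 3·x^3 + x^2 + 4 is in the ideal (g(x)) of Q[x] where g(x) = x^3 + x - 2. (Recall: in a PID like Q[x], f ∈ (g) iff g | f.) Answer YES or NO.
YES

In Q[x] the ideal (g) consists of all multiples of g, so f ∈ (g) iff g | f, i.e. iff the remainder of f on division by g is 0. Divide f by g (g is monic, so eliminate the leading term of the running remainder at each step):
  leading term -x^5: subtract (-x^2)·g(x) = -x^5 - x^3 + 2·x^2, leaving -x^4 - 2·x^3 - x^2 + 4
  leading term -x^4: subtract (-x)·g(x) = -x^4 - x^2 + 2·x, leaving -2·x^3 - 2·x + 4
  leading term -2·x^3: subtract (-2)·g(x) = -2·x^3 - 2·x + 4, leaving 0
The remainder is 0, so f(x) = g(x) · h(x) with h(x) = -x^2 - x - 2. Hence g | f, i.e. f ∈ (g).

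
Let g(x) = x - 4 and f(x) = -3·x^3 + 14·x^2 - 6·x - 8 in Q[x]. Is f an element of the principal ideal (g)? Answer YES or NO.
YES

In Q[x] the ideal (g) consists of all multiples of g, so f ∈ (g) iff g | f, i.e. iff the remainder of f on division by g is 0. Divide f by g (g is monic, so eliminate the leading term of the running remainder at each step):
  leading term -3·x^3: subtract (-3·x^2)·g(x) = -3·x^3 + 12·x^2, leaving 2·x^2 - 6·x - 8
  leading term 2·x^2: subtract (2·x)·g(x) = 2·x^2 - 8·x, leaving 2·x - 8
  leading term 2·x: subtract (2)·g(x) = 2·x - 8, leaving 0
The remainder is 0, so f(x) = g(x) · h(x) with h(x) = -3·x^2 + 2·x + 2. Hence g | f, i.e. f ∈ (g).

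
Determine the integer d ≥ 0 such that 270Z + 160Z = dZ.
In the PID Z, (a, b) is generated by gcd(a, b). Compute gcd(270, 160) with the extended Euclidean algorithm, tracking rows (r, s, t) with s·270 + t·160 = r:
  row A: (270, 1, 0)   [1·270 + 0·160 = 270]
  row B: (160, 0, 1)   [0·270 + 1·160 = 160]
  270 = 1·160 + 110   → row C = row A − 1·row B = (110, 1, −1)   [check: 1·270 − 1·160 = 110]
  160 = 1·110 + 50   → row D = row B − 1·row C = (50, −1, 2)   [check: −1·270 + 2·160 = 50]
  110 = 2·50 + 10   → row E = row C − 2·row D = (10, 3, −5)   [check: 3·270 − 5·160 = 10]
  50 = 5·10 + 0   → remainder 0, stop. gcd = 10 (last nonzero row E).
So gcd(270, 160) = 10, with Bézout identity 3·270 − 5·160 = 10. Containment (⊇): the Bézout identity exhibits 10 as an element of (270, 160), giving (10) ⊆ (270, 160). Containment (⊆): since 10 | 270 and 10 | 160 (270 = 10·27, 160 = 10·16), every Z-linear combination of 270 and 160 is divisible by 10, so (270, 160) ⊆ (10). Therefore (270, 160) = (10), d = 10.

Final answer: (270, 160) = (10); d = 10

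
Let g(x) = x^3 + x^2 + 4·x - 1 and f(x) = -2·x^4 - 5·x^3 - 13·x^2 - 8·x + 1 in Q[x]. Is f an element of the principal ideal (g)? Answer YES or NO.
NO

In Q[x] the ideal (g) consists of all multiples of g, so f ∈ (g) iff g | f, i.e. iff the remainder of f on division by g is 0. Divide f by g (g is monic, so eliminate the leading term of the running remainder at each step):
  leading term -2·x^4: subtract (-2·x)·g(x) = -2·x^4 - 2·x^3 - 8·x^2 + 2·x, leaving -3·x^3 - 5·x^2 - 10·x + 1
  leading term -3·x^3: subtract (-3)·g(x) = -3·x^3 - 3·x^2 - 12·x + 3, leaving -2·x^2 + 2·x - 2
The remainder r(x) = -2·x^2 + 2·x - 2 ≠ 0 (and deg r < deg g), so g ∤ f, i.e. f ∉ (g).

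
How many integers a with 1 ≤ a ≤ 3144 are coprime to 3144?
The number of a ∈ {1, ..., 3144} with gcd(a, 3144) = 1 is by definition Euler's totient φ(3144). φ is multiplicative, with φ(p^e) = p^e − p^(e−1). Factorise 3144 = 2^3 · 3 · 131. Then
  φ(3144) = (2^3 − 2^2) · (3 − 1) · (131 − 1) = 4 · 2 · 130 = 1040.
So there are 1040 such integers.

Final answer: 1040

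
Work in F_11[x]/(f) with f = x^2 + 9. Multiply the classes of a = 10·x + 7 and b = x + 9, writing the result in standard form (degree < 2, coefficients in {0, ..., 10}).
Multiply as integer polynomials: a · b = 10·x^2 + 97·x + 63. Reducing coefficients mod 11: a · b ≡ 10·x^2 + 9·x + 8. Now divide by f(x) = x^2 + 9 in F_11[x], eliminating the leading term at each step:
  leading term 10·x^2: subtract (10)·f(x) = 10·x^2 + 2, leaving 9·x + 6 (coefficients mod 11)
The degree is now < 2, so this is the remainder. Hence a · b ≡ 9·x + 6 in F_11[x]/(f).

Final answer: a · b ≡ 9·x + 6 (mod f(x))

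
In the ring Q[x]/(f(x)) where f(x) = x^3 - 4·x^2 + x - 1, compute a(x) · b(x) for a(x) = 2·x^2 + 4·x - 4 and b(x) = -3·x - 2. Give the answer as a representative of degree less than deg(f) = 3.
a · b ≡ -40·x^2 + 10·x + 2 (mod f(x))

First multiply in Q[x] without reducing: a · b = -6·x^3 - 16·x^2 + 4·x + 8. Now divide by f(x) = x^3 - 4·x^2 + x - 1, eliminating the leading term at each step:
  leading term -6·x^3: subtract (-6)·f(x) = -6·x^3 + 24·x^2 - 6·x + 6, leaving -40·x^2 + 10·x + 2
The degree is now < 3, so this is the remainder. Hence a · b ≡ -40·x^2 + 10·x + 2 in Q[x]/(f).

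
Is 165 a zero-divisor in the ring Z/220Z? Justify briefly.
YES

gcd(165, 220) = 55 > 1, so 165 is not a unit in Z/220Z. In Z/nZ every nonzero non-unit is a zero-divisor: explicitly, take b = 220/gcd = 4 ≠ 0 (mod 220); then 165·4 = 660 = 3·220, i.e. 165·4 ≡ 0 (mod 220). So 165 is a zero-divisor.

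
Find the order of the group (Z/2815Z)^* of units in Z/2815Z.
(Z/2815Z)^* consists of the classes a with gcd(a, 2815) = 1, so its order is φ(2815). φ is multiplicative, with φ(p^e) = p^e − p^(e−1). Factorise 2815 = 5 · 563. Then
  φ(2815) = (5 − 1) · (563 − 1) = 4 · 562 = 2248.
Thus |(Z/2815Z)^*| = 2248.

Final answer: |(Z/2815Z)^*| = 2248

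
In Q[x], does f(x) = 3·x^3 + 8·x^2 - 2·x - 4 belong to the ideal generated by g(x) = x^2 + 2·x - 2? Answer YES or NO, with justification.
YES

In Q[x] the ideal (g) consists of all multiples of g, so f ∈ (g) iff g | f, i.e. iff the remainder of f on division by g is 0. Divide f by g (g is monic, so eliminate the leading term of the running remainder at each step):
  leading term 3·x^3: subtract (3·x)·g(x) = 3·x^3 + 6·x^2 - 6·x, leaving 2·x^2 + 4·x - 4
  leading term 2·x^2: subtract (2)·g(x) = 2·x^2 + 4·x - 4, leaving 0
The remainder is 0, so f(x) = g(x) · h(x) with h(x) = 3·x + 2. Hence g | f, i.e. f ∈ (g).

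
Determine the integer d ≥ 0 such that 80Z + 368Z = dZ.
In the PID Z, (a, b) is generated by gcd(a, b). Compute gcd(368, 80) with the extended Euclidean algorithm, tracking rows (r, s, t) with s·368 + t·80 = r:
  row A: (368, 1, 0)   [1·368 + 0·80 = 368]
  row B: (80, 0, 1)   [0·368 + 1·80 = 80]
  368 = 4·80 + 48   → row C = row A − 4·row B = (48, 1, −4)   [check: 1·368 − 4·80 = 48]
  80 = 1·48 + 32   → row D = row B − 1·row C = (32, −1, 5)   [check: −1·368 + 5·80 = 32]
  48 = 1·32 + 16   → row E = row C − 1·row D = (16, 2, −9)   [check: 2·368 − 9·80 = 16]
  32 = 2·16 + 0   → remainder 0, stop. gcd = 16 (last nonzero row E).
So gcd(80, 368) = 16, with Bézout identity 2·368 − 9·80 = 16. Containment (⊇): the Bézout identity exhibits 16 as an element of (80, 368), giving (16) ⊆ (80, 368). Containment (⊆): since 16 | 80 and 16 | 368 (80 = 16·5, 368 = 16·23), every Z-linear combination of 80 and 368 is divisible by 16, so (80, 368) ⊆ (16). Therefore (80, 368) = (16), d = 16.

Final answer: (80, 368) = (16); d = 16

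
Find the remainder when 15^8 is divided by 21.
Use repeated squaring. Binary(8) = 1000. Walk through the bits of the exponent 8 left-to-right: at each bit after the leading one, square the running value, then multiply by 15 if the bit is 1 (always reducing mod 21):
  bit 1 = 1 (leading): start with 15.
  bit 2 = 0: square 15^2 = 225 ≡ 15 (mod 21).
  bit 3 = 0: square 15^2 = 225 ≡ 15 (mod 21).
  bit 4 = 0: square 15^2 = 225 ≡ 15 (mod 21).
Final value: 15^8 ≡ 15 (mod 21).

Final answer: 15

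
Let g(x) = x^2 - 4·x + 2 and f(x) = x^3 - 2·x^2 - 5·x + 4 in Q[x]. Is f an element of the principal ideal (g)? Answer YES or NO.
In Q[x] the ideal (g) consists of all multiples of g, so f ∈ (g) iff g | f, i.e. iff the remainder of f on division by g is 0. Divide f by g (g is monic, so eliminate the leading term of the running remainder at each step):
  leading term x^3: subtract (x)·g(x) = x^3 - 4·x^2 + 2·x, leaving 2·x^2 - 7·x + 4
  leading term 2·x^2: subtract (2)·g(x) = 2·x^2 - 8·x + 4, leaving x
The remainder r(x) = x ≠ 0 (and deg r < deg g), so g ∤ f, i.e. f ∉ (g).

Final answer: NO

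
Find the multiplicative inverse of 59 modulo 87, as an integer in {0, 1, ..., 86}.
59^(−1) ≡ 59 (mod 87)

Apply the extended Euclidean algorithm to (87, 59), tracking rows (r, s, t) with s·87 + t·59 = r. Each division r_prev = q·r_cur + r_new produces the new row as (previous row) − q·(current row):
  row A: (87, 1, 0)   [1·87 + 0·59 = 87]
  row B: (59, 0, 1)   [0·87 + 1·59 = 59]
  87 = 1·59 + 28   → row C = row A − 1·row B = (28, 1, −1)   [check: 1·87 − 1·59 = 28]
  59 = 2·28 + 3   → row D = row B − 2·row C = (3, −2, 3)   [check: −2·87 + 3·59 = 3]
  28 = 9·3 + 1   → row E = row C − 9·row D = (1, 19, −28)   [check: 19·87 − 28·59 = 1]
  3 = 3·1 + 0   → remainder 0, stop. gcd = 1 (last nonzero row E).
The gcd is 1, so 59 is invertible mod 87. The last nonzero row gives 19·87 − 28·59 = 1, so t = −28. So 59^(−1) ≡ −28 ≡ 59 (mod 87). Verify: 59 · 59 = 3481 ≡ 1 (mod 87). ✓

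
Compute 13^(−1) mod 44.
13^(−1) ≡ 17 (mod 44)

Apply the extended Euclidean algorithm to (44, 13), tracking rows (r, s, t) with s·44 + t·13 = r. Each division r_prev = q·r_cur + r_new produces the new row as (previous row) − q·(current row):
  row A: (44, 1, 0)   [1·44 + 0·13 = 44]
  row B: (13, 0, 1)   [0·44 + 1·13 = 13]
  44 = 3·13 + 5   → row C = row A − 3·row B = (5, 1, −3)   [check: 1·44 − 3·13 = 5]
  13 = 2·5 + 3   → row D = row B − 2·row C = (3, −2, 7)   [check: −2·44 + 7·13 = 3]
  5 = 1·3 + 2   → row E = row C − 1·row D = (2, 3, −10)   [check: 3·44 − 10·13 = 2]
  3 = 1·2 + 1   → row F = row D − 1·row E = (1, −5, 17)   [check: −5·44 + 17·13 = 1]
  2 = 2·1 + 0   → remainder 0, stop. gcd = 1 (last nonzero row F).
The gcd is 1, so 13 is invertible mod 44. The last nonzero row gives −5·44 + 17·13 = 1, so t = 17. So 13^(−1) ≡ 17 (mod 44). Verify: 13 · 17 = 221 ≡ 1 (mod 44). ✓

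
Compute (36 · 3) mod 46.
Both factors are already reduced mod 46. 36 · 3 = 108. Dividing by 46: 108 = 2·46 + 16. So (36 · 3) mod 46 = 16.

Final answer: 16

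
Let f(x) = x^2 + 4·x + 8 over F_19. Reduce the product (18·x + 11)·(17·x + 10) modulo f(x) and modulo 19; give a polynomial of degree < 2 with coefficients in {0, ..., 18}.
a · b ≡ 17·x + 18 (mod f(x))

Multiply as integer polynomials: a · b = 306·x^2 + 367·x + 110. Reducing coefficients mod 19: a · b ≡ 2·x^2 + 6·x + 15. Now divide by f(x) = x^2 + 4·x + 8 in F_19[x], eliminating the leading term at each step:
  leading term 2·x^2: subtract (2)·f(x) = 2·x^2 + 8·x + 16, leaving 17·x + 18 (coefficients mod 19)
The degree is now < 2, so this is the remainder. Hence a · b ≡ 17·x + 18 in F_19[x]/(f).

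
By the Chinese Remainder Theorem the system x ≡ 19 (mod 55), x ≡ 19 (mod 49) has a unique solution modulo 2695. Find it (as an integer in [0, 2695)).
The moduli 55, 49 are pairwise coprime, so by the CRT there is a unique solution mod 55·49 = 2695.
Solve by successive substitution. Start with x ≡ 19 (mod 55).
  Combine with x ≡ 19 (mod 49): write x = 19 + 55·t and require 19 + 55·t ≡ 19 (mod 49), i.e. 55·t ≡ 19 − 19 ≡ 0 (mod 49). Since 55^(−1) ≡ 41 (mod 49) (55 ≡ 6 (mod 49)), t ≡ 41·0 ≡ 0 (mod 49). So x ≡ 19 + 55·0 = 19 (mod 2695).
Unique solution in [0, 2695): x = 19.

Final answer: x ≡ 19 (mod 2695); the representative in [0, 2695) is 19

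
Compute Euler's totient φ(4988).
φ is multiplicative, with φ(p^e) = p^e − p^(e−1). Factorise 4988 = 2^2 · 29 · 43. Then
  φ(4988) = (2^2 − 2^1) · (29 − 1) · (43 − 1) = 2 · 28 · 42 = 2352.

Final answer: φ(4988) = 2352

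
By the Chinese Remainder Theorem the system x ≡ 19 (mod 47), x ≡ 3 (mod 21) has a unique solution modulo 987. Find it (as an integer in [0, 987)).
x ≡ 66 (mod 987); the representative in [0, 987) is 66

The moduli 47, 21 are pairwise coprime, so by the CRT there is a unique solution mod 47·21 = 987.
Solve by successive substitution. Start with x ≡ 19 (mod 47).
  Combine with x ≡ 3 (mod 21): write x = 19 + 47·t and require 19 + 47·t ≡ 3 (mod 21), i.e. 47·t ≡ 3 − 19 ≡ 5 (mod 21). Since 47^(−1) ≡ 17 (mod 21) (47 ≡ 5 (mod 21)), t ≡ 17·5 ≡ 1 (mod 21). So x ≡ 19 + 47·1 = 66 (mod 987).
Unique solution in [0, 987): x = 66.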